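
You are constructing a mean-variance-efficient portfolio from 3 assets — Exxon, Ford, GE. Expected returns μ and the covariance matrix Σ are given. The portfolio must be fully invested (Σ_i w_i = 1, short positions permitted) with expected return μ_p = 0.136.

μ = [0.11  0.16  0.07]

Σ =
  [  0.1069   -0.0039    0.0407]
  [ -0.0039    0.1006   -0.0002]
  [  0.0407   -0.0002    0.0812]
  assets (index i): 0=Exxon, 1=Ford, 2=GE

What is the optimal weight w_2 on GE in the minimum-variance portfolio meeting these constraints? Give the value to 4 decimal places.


0.0812

p=Σ⁻¹μ = [0.9376  1.6276  0.3961]
q=Σ⁻¹𝟙 = [6.2142  10.1996  9.2257]
a=μᵀp=0.391276  b=𝟙ᵀp=2.961291  c=𝟙ᵀq=25.639429  D=ac−b²=1.262841
λ₁=(c·0.136−b)/D = (25.639429·0.136−2.961291)/1.262841 = 0.416261
λ₂=(a−b·0.136)/D = (0.391276−2.961291·0.136)/1.262841 = -0.009075
w* = 0.416261·p + -0.009075·q:
  w_0 = 0.416261·0.9376 + -0.009075·6.2142 = 0.3339  (Exxon)
  w_1 = 0.416261·1.6276 + -0.009075·10.1996 = 0.5849  (Ford)
  w_2 = 0.416261·0.3961 + -0.009075·9.2257 = 0.0812  (GE)
Σw_i=1.0000  μᵀw=0.1360
σ²=wᵀΣw=λ₁·μ_p+λ₂ = 0.416261·0.136 + -0.009075 = 0.047537 ≈ 0.0475


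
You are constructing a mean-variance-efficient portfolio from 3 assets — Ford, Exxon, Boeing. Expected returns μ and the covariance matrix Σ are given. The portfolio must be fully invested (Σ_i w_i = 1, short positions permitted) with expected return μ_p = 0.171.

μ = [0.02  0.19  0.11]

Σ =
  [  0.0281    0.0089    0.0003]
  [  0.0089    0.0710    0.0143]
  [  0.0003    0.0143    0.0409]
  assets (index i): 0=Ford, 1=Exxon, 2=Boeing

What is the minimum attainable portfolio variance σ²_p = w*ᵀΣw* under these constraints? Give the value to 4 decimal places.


0.0457

x=Σ⁻¹μ = [-0.0372  2.3010  1.8852]
y=Σ⁻¹𝟙 = [33.6480  5.3701  22.3255]
a=μᵀx=0.643826  b=𝟙ᵀx=4.149087  c=𝟙ᵀy=61.343599  D=ac−b²=22.279685
λ₁=(c·0.171−b)/D = (61.343599·0.171−4.149087)/22.279685 = 0.284594
λ₂=(a−b·0.171)/D = (0.643826−4.149087·0.171)/22.279685 = -0.002947
w* = 0.284594·x + -0.002947·y:
  w_0 = 0.284594·-0.0372 + -0.002947·33.6480 = -0.1098  (Ford)
  w_1 = 0.284594·2.3010 + -0.002947·5.3701 = 0.6390  (Exxon)
  w_2 = 0.284594·1.8852 + -0.002947·22.3255 = 0.4707  (Boeing)
Σw_i=1.0000  μᵀw=0.1710
σ²=wᵀΣw=λ₁·μ_p+λ₂ = 0.284594·0.171 + -0.002947 = 0.045718 ≈ 0.0457


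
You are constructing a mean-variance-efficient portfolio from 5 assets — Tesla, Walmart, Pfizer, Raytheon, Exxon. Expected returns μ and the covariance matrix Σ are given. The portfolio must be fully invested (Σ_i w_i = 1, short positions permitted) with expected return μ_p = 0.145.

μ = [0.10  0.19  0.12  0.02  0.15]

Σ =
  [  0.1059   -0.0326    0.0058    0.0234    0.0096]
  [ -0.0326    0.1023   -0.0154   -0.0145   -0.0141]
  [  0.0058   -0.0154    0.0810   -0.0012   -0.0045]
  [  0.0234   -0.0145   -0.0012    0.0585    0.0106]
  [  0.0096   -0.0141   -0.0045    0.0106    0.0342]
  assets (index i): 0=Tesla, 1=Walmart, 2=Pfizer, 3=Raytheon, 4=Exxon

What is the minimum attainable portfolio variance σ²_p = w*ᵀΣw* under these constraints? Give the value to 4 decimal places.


0.0111

p=Σ⁻¹μ = [1.4242  3.4116  2.3458  -0.3890  5.8219]
q=Σ⁻¹𝟙 = [9.2562  21.9623  17.9414  13.0397  34.0153]
a=μᵀp=1.937624  b=𝟙ᵀp=12.614508  c=𝟙ᵀq=96.214903  D=ac−b²=27.302494
λ₁=(c·0.145−b)/D = (96.214903·0.145−12.614508)/27.302494 = 0.048957
λ₂=(a−b·0.145)/D = (1.937624−12.614508·0.145)/27.302494 = 0.003975
w* = 0.048957·p + 0.003975·q:
  w_0 = 0.048957·1.4242 + 0.003975·9.2562 = 0.1065  (Tesla)
  w_1 = 0.048957·3.4116 + 0.003975·21.9623 = 0.2543  (Walmart)
  w_2 = 0.048957·2.3458 + 0.003975·17.9414 = 0.1862  (Pfizer)
  w_3 = 0.048957·-0.3890 + 0.003975·13.0397 = 0.0328  (Raytheon)
  w_4 = 0.048957·5.8219 + 0.003975·34.0153 = 0.4202  (Exxon)
Σw_i=1.0000  μᵀw=0.1450
σ²=wᵀΣw=λ₁·μ_p+λ₂ = 0.048957·0.145 + 0.003975 = 0.011074 ≈ 0.0111


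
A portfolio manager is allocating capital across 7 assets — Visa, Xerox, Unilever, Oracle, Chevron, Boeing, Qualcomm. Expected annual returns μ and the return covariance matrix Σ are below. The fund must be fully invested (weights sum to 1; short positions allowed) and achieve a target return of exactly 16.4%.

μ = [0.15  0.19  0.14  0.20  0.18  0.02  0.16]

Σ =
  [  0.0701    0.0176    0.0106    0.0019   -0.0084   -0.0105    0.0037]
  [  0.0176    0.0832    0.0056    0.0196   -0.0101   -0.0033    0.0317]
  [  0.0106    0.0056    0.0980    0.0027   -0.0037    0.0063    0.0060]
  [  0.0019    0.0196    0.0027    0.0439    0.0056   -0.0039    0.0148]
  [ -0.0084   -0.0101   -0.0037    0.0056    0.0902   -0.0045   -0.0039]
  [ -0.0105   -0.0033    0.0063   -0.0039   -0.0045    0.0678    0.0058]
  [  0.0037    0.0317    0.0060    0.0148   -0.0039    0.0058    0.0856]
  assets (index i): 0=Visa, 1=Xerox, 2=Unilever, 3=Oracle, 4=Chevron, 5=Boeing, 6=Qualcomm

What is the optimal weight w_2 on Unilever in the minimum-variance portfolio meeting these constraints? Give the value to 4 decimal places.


0.0918

p=Σ⁻¹μ = [1.9904  0.9650  1.0424  3.5028  2.1900  0.8326  0.7904]
q=Σ⁻¹𝟙 = [15.7098  4.3946  6.7750  17.8925  13.3425  18.2383  5.1794]
a=μᵀp=1.865722  b=𝟙ᵀp=11.313559  c=𝟙ᵀq=81.532041  D=ac−b²=24.119489
λ₁=(c·0.164−b)/D = (81.532041·0.164−11.313559)/24.119489 = 0.085313
λ₂=(a−b·0.164)/D = (1.865722−11.313559·0.164)/24.119489 = 0.000427
w* = 0.085313·p + 0.000427·q:
  w_0 = 0.085313·1.9904 + 0.000427·15.7098 = 0.1765  (Visa)
  w_1 = 0.085313·0.9650 + 0.000427·4.3946 = 0.0842  (Xerox)
  w_2 = 0.085313·1.0424 + 0.000427·6.7750 = 0.0918  (Unilever)
  w_3 = 0.085313·3.5028 + 0.000427·17.8925 = 0.3065  (Oracle)
  w_4 = 0.085313·2.1900 + 0.000427·13.3425 = 0.1925  (Chevron)
  w_5 = 0.085313·0.8326 + 0.000427·18.2383 = 0.0788  (Boeing)
  w_6 = 0.085313·0.7904 + 0.000427·5.1794 = 0.0696  (Qualcomm)
Σw_i=1.0000  μᵀw=0.1640
σ²=wᵀΣw=λ₁·μ_p+λ₂ = 0.085313·0.164 + 0.000427 = 0.014418 ≈ 0.0144


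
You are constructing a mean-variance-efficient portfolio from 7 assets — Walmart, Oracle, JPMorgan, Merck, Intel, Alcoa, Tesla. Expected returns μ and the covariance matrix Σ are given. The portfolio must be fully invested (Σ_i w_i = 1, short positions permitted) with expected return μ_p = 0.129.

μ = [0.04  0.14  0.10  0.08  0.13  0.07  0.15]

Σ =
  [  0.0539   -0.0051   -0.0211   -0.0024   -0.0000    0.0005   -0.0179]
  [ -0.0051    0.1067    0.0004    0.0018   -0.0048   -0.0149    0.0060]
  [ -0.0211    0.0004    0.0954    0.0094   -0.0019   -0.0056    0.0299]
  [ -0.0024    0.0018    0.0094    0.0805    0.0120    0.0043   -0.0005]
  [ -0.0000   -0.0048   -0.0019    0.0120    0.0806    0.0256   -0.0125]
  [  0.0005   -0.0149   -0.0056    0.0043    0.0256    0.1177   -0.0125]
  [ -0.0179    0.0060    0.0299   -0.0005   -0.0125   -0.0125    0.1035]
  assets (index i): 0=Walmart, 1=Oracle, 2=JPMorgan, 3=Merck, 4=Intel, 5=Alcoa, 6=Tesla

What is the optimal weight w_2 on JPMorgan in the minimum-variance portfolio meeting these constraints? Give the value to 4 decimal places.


p=Σ⁻¹μ = [1.8257  1.4503  0.9212  0.6334  1.6985  0.6019  1.6957]
q=Σ⁻¹𝟙 = [29.2252  11.6011  12.6839  9.4945  11.1038  9.0478  12.8591]
a=μᵀp=0.936165  b=𝟙ᵀp=8.826819  c=𝟙ᵀq=96.015395  D=ac−b²=11.973510
λ₁=(c·0.129−b)/D = (96.015395·0.129−8.826819)/11.973510 = 0.297253
λ₂=(a−b·0.129)/D = (0.936165−8.826819·0.129)/11.973510 = -0.016912
w* = 0.297253·p + -0.016912·q:
  w_0 = 0.297253·1.8257 + -0.016912·29.2252 = 0.0485  (Walmart)
  w_1 = 0.297253·1.4503 + -0.016912·11.6011 = 0.2349  (Oracle)
  w_2 = 0.297253·0.9212 + -0.016912·12.6839 = 0.0593  (JPMorgan)
  w_3 = 0.297253·0.6334 + -0.016912·9.4945 = 0.0277  (Merck)
  w_4 = 0.297253·1.6985 + -0.016912·11.1038 = 0.3171  (Intel)
  w_5 = 0.297253·0.6019 + -0.016912·9.0478 = 0.0259  (Alcoa)
  w_6 = 0.297253·1.6957 + -0.016912·12.8591 = 0.2866  (Tesla)
Σw_i=1.0000  μᵀw=0.1290
σ²=wᵀΣw=λ₁·μ_p+λ₂ = 0.297253·0.129 + -0.016912 = 0.021434 ≈ 0.0214

0.0593


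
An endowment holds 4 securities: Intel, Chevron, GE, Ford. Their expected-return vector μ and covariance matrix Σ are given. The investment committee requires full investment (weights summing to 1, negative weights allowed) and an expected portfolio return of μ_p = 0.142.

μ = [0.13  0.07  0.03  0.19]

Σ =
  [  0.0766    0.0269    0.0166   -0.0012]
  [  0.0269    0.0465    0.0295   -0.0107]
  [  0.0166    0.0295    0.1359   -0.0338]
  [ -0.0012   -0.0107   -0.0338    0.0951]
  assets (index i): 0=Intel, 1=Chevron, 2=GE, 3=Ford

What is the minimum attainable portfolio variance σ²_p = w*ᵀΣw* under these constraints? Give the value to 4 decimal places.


0.0297

p=Σ⁻¹μ = [1.2836  1.0284  0.4064  2.2742]
q=Σ⁻¹𝟙 = [5.7387  17.4404  6.5740  14.8864]
a=μᵀp=0.683142  b=𝟙ᵀp=4.992509  c=𝟙ᵀq=44.639601  D=ac−b²=5.570018
λ₁=(c·0.142−b)/D = (44.639601·0.142−4.992509)/5.570018 = 0.241707
λ₂=(a−b·0.142)/D = (0.683142−4.992509·0.142)/5.570018 = -0.004631
w* = 0.241707·p + -0.004631·q:
  w_0 = 0.241707·1.2836 + -0.004631·5.7387 = 0.2837  (Intel)
  w_1 = 0.241707·1.0284 + -0.004631·17.4404 = 0.1678  (Chevron)
  w_2 = 0.241707·0.4064 + -0.004631·6.5740 = 0.0678  (GE)
  w_3 = 0.241707·2.2742 + -0.004631·14.8864 = 0.4808  (Ford)
Σw_i=1.0000  μᵀw=0.1420
σ²=wᵀΣw=λ₁·μ_p+λ₂ = 0.241707·0.142 + -0.004631 = 0.029691 ≈ 0.0297


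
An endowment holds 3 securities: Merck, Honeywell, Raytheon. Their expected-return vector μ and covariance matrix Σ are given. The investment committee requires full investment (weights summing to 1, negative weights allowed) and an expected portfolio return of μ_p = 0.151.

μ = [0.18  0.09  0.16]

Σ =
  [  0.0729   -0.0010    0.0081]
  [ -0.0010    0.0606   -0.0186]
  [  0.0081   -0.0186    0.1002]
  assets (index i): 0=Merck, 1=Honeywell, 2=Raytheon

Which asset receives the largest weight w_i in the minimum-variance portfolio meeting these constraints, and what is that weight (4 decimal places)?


x=Σ⁻¹μ = [2.2980  2.0743  1.7961]
y=Σ⁻¹𝟙 = [12.5790  20.6360  12.7938]
a=μᵀx=0.887711  b=𝟙ᵀx=6.168467  c=𝟙ᵀy=46.008819  D=ac−b²=2.792544
λ₁=(c·0.151−b)/D = (46.008819·0.151−6.168467)/2.792544 = 0.278908
λ₂=(a−b·0.151)/D = (0.887711−6.168467·0.151)/2.792544 = -0.015659
w* = 0.278908·x + -0.015659·y:
  w_0 = 0.278908·2.2980 + -0.015659·12.5790 = 0.4440  (Merck)
  w_1 = 0.278908·2.0743 + -0.015659·20.6360 = 0.2554  (Honeywell)
  w_2 = 0.278908·1.7961 + -0.015659·12.7938 = 0.3006  (Raytheon)
Σw_i=1.0000  μᵀw=0.1510
σ²=wᵀΣw=λ₁·μ_p+λ₂ = 0.278908·0.151 + -0.015659 = 0.026456 ≈ 0.0265

Merck (0.4440)


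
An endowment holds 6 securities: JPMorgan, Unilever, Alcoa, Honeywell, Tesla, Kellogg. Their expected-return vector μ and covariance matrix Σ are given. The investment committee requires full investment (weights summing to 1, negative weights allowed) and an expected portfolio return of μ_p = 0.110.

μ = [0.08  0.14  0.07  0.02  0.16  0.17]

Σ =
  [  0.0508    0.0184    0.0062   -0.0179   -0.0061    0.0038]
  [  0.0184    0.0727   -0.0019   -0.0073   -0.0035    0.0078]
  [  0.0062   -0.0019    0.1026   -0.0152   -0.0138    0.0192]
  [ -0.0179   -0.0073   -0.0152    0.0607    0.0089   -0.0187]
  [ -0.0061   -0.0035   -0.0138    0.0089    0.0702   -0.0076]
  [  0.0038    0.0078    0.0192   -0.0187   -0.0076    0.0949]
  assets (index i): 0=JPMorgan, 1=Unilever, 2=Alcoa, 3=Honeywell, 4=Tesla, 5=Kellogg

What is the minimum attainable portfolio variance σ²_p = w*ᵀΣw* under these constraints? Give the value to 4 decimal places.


g=Σ⁻¹μ = [1.5564  1.6163  0.8264  1.3862  2.6893  1.9175]
h=Σ⁻¹𝟙 = [26.2688  9.8494  12.6014  30.1930  17.1238  13.4474]
a=μᵀg=1.192646  b=𝟙ᵀg=9.992243  c=𝟙ᵀh=109.483771  D=ac−b²=30.730456
λ₁=(c·0.110−b)/D = (109.483771·0.110−9.992243)/30.730456 = 0.066741
λ₂=(a−b·0.110)/D = (1.192646−9.992243·0.110)/30.730456 = 0.003043
w* = 0.066741·g + 0.003043·h:
  w_0 = 0.066741·1.5564 + 0.003043·26.2688 = 0.1838  (JPMorgan)
  w_1 = 0.066741·1.6163 + 0.003043·9.8494 = 0.1378  (Unilever)
  w_2 = 0.066741·0.8264 + 0.003043·12.6014 = 0.0935  (Alcoa)
  w_3 = 0.066741·1.3862 + 0.003043·30.1930 = 0.1844  (Honeywell)
  w_4 = 0.066741·2.6893 + 0.003043·17.1238 = 0.2316  (Tesla)
  w_5 = 0.066741·1.9175 + 0.003043·13.4474 = 0.1689  (Kellogg)
Σw_i=1.0000  μᵀw=0.1100
σ²=wᵀΣw=λ₁·μ_p+λ₂ = 0.066741·0.110 + 0.003043 = 0.010384 ≈ 0.0104

0.0104


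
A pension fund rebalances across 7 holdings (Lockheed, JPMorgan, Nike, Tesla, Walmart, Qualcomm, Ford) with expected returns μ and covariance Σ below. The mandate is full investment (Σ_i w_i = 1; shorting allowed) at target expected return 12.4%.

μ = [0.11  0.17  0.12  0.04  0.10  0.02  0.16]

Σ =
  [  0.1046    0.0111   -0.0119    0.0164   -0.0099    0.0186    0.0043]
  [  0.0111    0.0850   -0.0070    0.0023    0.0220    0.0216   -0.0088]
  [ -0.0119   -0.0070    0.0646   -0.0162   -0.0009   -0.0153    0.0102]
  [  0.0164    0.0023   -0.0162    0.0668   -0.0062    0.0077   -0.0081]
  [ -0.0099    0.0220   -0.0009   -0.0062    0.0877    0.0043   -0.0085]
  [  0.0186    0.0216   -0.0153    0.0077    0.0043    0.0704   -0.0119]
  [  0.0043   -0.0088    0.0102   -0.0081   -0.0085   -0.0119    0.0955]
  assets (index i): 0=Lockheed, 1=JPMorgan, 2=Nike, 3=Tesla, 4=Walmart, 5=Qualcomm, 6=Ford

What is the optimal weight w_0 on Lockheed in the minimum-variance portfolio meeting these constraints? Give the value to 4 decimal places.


0.1023

g=Σ⁻¹μ = [0.9411  1.9369  2.2777  1.1583  1.0347  0.0445  1.7641]
h=Σ⁻¹𝟙 = [6.4737  6.6330  24.0806  20.0118  12.6504  14.9116  12.9003]
a=μᵀg=1.139055  b=𝟙ᵀg=9.157191  c=𝟙ᵀh=97.661488  D=ac−b²=27.387691
λ₁=(c·0.124−b)/D = (97.661488·0.124−9.157191)/27.387691 = 0.107816
λ₂=(a−b·0.124)/D = (1.139055−9.157191·0.124)/27.387691 = 0.000130
w* = 0.107816·g + 0.000130·h:
  w_0 = 0.107816·0.9411 + 0.000130·6.4737 = 0.1023  (Lockheed)
  w_1 = 0.107816·1.9369 + 0.000130·6.6330 = 0.2097  (JPMorgan)
  w_2 = 0.107816·2.2777 + 0.000130·24.0806 = 0.2487  (Nike)
  w_3 = 0.107816·1.1583 + 0.000130·20.0118 = 0.1275  (Tesla)
  w_4 = 0.107816·1.0347 + 0.000130·12.6504 = 0.1132  (Walmart)
  w_5 = 0.107816·0.0445 + 0.000130·14.9116 = 0.0067  (Qualcomm)
  w_6 = 0.107816·1.7641 + 0.000130·12.9003 = 0.1919  (Ford)
Σw_i=1.0000  μᵀw=0.1240
σ²=wᵀΣw=λ₁·μ_p+λ₂ = 0.107816·0.124 + 0.000130 = 0.013499 ≈ 0.0135


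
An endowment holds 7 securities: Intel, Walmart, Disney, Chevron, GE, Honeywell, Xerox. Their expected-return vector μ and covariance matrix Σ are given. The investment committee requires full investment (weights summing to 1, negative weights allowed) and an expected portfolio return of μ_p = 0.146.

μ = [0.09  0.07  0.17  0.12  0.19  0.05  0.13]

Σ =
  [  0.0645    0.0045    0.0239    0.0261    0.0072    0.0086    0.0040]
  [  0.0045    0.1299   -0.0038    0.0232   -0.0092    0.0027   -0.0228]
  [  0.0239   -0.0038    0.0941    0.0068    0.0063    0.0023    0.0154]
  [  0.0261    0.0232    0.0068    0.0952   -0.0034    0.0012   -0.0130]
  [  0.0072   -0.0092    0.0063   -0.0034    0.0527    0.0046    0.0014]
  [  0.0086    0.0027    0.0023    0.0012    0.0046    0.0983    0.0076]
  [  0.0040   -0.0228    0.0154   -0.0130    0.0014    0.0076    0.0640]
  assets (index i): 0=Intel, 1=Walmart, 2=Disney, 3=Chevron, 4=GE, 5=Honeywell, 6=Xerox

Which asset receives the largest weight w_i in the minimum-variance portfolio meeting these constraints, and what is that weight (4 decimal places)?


g=Σ⁻¹μ = [-0.2715  0.9892  1.1806  1.4569  3.6970  0.1075  2.3188]
h=Σ⁻¹𝟙 = [5.0813  10.4541  4.5937  9.3685  19.0661  6.8896  18.5941]
a=μᵀg=1.429583  b=𝟙ᵀg=9.478525  c=𝟙ᵀh=74.047457  D=ac−b²=16.014543
λ₁=(c·0.146−b)/D = (74.047457·0.146−9.478525)/16.014543 = 0.083200
λ₂=(a−b·0.146)/D = (1.429583−9.478525·0.146)/16.014543 = 0.002855
w* = 0.083200·g + 0.002855·h:
  w_0 = 0.083200·-0.2715 + 0.002855·5.0813 = -0.0081  (Intel)
  w_1 = 0.083200·0.9892 + 0.002855·10.4541 = 0.1121  (Walmart)
  w_2 = 0.083200·1.1806 + 0.002855·4.5937 = 0.1113  (Disney)
  w_3 = 0.083200·1.4569 + 0.002855·9.3685 = 0.1480  (Chevron)
  w_4 = 0.083200·3.6970 + 0.002855·19.0661 = 0.3620  (GE)
  w_5 = 0.083200·0.1075 + 0.002855·6.8896 = 0.0286  (Honeywell)
  w_6 = 0.083200·2.3188 + 0.002855·18.5941 = 0.2460  (Xerox)
Σw_i=1.0000  μᵀw=0.1460
σ²=wᵀΣw=λ₁·μ_p+λ₂ = 0.083200·0.146 + 0.002855 = 0.015002 ≈ 0.0150

GE (0.3620)


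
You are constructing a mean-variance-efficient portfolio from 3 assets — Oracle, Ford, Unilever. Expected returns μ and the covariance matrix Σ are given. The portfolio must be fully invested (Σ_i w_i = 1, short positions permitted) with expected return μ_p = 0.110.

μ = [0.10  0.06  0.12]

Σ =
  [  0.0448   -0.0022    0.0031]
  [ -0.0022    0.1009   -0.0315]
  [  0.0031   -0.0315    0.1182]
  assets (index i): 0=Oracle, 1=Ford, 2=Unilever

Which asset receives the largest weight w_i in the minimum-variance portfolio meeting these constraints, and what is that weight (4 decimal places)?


g=Σ⁻¹μ = [2.1974  1.0270  1.2313]
h=Σ⁻¹𝟙 = [22.2063  14.0209  11.6144]
a=μᵀg=0.429108  b=𝟙ᵀg=4.455605  c=𝟙ᵀh=47.841523  D=ac−b²=0.676765
λ₁=(c·0.110−b)/D = (47.841523·0.110−4.455605)/0.676765 = 1.192383
λ₂=(a−b·0.110)/D = (0.429108−4.455605·0.110)/0.676765 = -0.090147
w* = 1.192383·g + -0.090147·h:
  w_0 = 1.192383·2.1974 + -0.090147·22.2063 = 0.6183  (Oracle)
  w_1 = 1.192383·1.0270 + -0.090147·14.0209 = -0.0394  (Ford)
  w_2 = 1.192383·1.2313 + -0.090147·11.6144 = 0.4212  (Unilever)
Σw_i=1.0000  μᵀw=0.1100
σ²=wᵀΣw=λ₁·μ_p+λ₂ = 1.192383·0.110 + -0.090147 = 0.041015 ≈ 0.0410

Oracle (0.6183)


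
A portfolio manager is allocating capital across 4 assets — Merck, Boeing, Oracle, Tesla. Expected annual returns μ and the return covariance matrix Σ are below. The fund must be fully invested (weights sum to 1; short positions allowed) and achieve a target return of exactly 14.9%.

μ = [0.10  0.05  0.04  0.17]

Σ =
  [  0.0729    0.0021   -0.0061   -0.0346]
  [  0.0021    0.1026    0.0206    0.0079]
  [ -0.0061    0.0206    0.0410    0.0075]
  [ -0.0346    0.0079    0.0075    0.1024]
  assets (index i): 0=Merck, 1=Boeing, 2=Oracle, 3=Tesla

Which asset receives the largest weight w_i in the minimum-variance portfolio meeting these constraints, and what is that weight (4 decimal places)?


g=Σ⁻¹μ = [2.6182  0.0667  0.8788  2.4753]
h=Σ⁻¹𝟙 = [22.9460  3.4123  23.2446  15.5531]
a=μᵀg=0.721110  b=𝟙ᵀg=6.039033  c=𝟙ᵀh=65.156060  D=ac−b²=10.514759
λ₁=(c·0.149−b)/D = (65.156060·0.149−6.039033)/10.514759 = 0.348959
λ₂=(a−b·0.149)/D = (0.721110−6.039033·0.149)/10.514759 = -0.016996
w* = 0.348959·g + -0.016996·h:
  w_0 = 0.348959·2.6182 + -0.016996·22.9460 = 0.5237  (Merck)
  w_1 = 0.348959·0.0667 + -0.016996·3.4123 = -0.0347  (Boeing)
  w_2 = 0.348959·0.8788 + -0.016996·23.2446 = -0.0884  (Oracle)
  w_3 = 0.348959·2.4753 + -0.016996·15.5531 = 0.5994  (Tesla)
Σw_i=1.0000  μᵀw=0.1490
σ²=wᵀΣw=λ₁·μ_p+λ₂ = 0.348959·0.149 + -0.016996 = 0.034999 ≈ 0.0350

Tesla (0.5994)


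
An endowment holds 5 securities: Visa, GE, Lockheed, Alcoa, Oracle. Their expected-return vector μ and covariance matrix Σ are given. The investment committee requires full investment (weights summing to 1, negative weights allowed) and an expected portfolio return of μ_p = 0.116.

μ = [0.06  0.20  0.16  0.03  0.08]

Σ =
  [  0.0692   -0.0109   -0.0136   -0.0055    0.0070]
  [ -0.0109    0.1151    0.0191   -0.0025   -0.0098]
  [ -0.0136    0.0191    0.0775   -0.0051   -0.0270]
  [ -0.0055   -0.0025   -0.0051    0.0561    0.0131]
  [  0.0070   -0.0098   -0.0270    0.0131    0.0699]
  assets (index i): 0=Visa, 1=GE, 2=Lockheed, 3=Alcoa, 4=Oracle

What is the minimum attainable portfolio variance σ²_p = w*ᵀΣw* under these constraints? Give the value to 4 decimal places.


0.0131

g=Σ⁻¹μ = [1.4746  1.6230  2.7155  0.4891  2.1816]
h=Σ⁻¹𝟙 = [19.6676  8.9036  21.8414  17.7713  18.6909]
a=μᵀg=1.036763  b=𝟙ᵀg=8.483818  c=𝟙ᵀh=86.874870  D=ac−b²=18.093509
λ₁=(c·0.116−b)/D = (86.874870·0.116−8.483818)/18.093509 = 0.088080
λ₂=(a−b·0.116)/D = (1.036763−8.483818·0.116)/18.093509 = 0.002909
w* = 0.088080·g + 0.002909·h:
  w_0 = 0.088080·1.4746 + 0.002909·19.6676 = 0.1871  (Visa)
  w_1 = 0.088080·1.6230 + 0.002909·8.9036 = 0.1689  (GE)
  w_2 = 0.088080·2.7155 + 0.002909·21.8414 = 0.3027  (Lockheed)
  w_3 = 0.088080·0.4891 + 0.002909·17.7713 = 0.0948  (Alcoa)
  w_4 = 0.088080·2.1816 + 0.002909·18.6909 = 0.2465  (Oracle)
Σw_i=1.0000  μᵀw=0.1160
σ²=wᵀΣw=λ₁·μ_p+λ₂ = 0.088080·0.116 + 0.002909 = 0.013127 ≈ 0.0131


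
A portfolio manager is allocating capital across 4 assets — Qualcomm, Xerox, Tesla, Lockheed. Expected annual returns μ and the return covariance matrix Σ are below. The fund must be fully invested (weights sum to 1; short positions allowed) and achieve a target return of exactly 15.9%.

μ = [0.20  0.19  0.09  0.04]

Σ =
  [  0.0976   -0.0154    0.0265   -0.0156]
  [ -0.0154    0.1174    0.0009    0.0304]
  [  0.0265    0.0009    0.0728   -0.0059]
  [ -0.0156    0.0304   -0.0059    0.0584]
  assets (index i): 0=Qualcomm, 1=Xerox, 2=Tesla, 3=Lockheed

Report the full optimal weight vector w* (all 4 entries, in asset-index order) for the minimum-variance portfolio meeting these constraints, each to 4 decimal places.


u=Σ⁻¹μ = [2.2859  1.8132  0.4137  0.3935]
v=Σ⁻¹𝟙 = [10.9739  5.0694  11.1820  18.5455]
a=μᵀu=0.854645  b=𝟙ᵀu=4.906178  c=𝟙ᵀv=45.770822  D=ac−b²=15.047211
λ₁=(c·0.159−b)/D = (45.770822·0.159−4.906178)/15.047211 = 0.157596
λ₂=(a−b·0.159)/D = (0.854645−4.906178·0.159)/15.047211 = 0.004955
w* = 0.157596·u + 0.004955·v:
  w_0 = 0.157596·2.2859 + 0.004955·10.9739 = 0.4146  (Qualcomm)
  w_1 = 0.157596·1.8132 + 0.004955·5.0694 = 0.3109  (Xerox)
  w_2 = 0.157596·0.4137 + 0.004955·11.1820 = 0.1206  (Tesla)
  w_3 = 0.157596·0.3935 + 0.004955·18.5455 = 0.1539  (Lockheed)
Σw_i=1.0000  μᵀw=0.1590
σ²=wᵀΣw=λ₁·μ_p+λ₂ = 0.157596·0.159 + 0.004955 = 0.030013 ≈ 0.0300

0.4146  0.3109  0.1206  0.1539


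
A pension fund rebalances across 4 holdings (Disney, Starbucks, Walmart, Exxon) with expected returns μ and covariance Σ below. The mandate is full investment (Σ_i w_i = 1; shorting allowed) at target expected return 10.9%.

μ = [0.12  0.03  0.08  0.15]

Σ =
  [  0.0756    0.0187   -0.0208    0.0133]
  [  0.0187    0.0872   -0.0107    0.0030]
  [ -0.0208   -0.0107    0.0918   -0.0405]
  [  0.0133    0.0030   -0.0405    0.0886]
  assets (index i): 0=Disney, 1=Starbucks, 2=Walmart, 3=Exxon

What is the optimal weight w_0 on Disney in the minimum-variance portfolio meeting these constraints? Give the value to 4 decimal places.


0.2341

g=Σ⁻¹μ = [1.7618  0.1744  2.4033  2.5212]
h=Σ⁻¹𝟙 = [13.6697  10.7991  24.0025  19.8409]
a=μᵀg=0.787091  b=𝟙ᵀg=6.860664  c=𝟙ᵀh=68.312165  D=ac−b²=6.699200
λ₁=(c·0.109−b)/D = (68.312165·0.109−6.860664)/6.699200 = 0.087378
λ₂=(a−b·0.109)/D = (0.787091−6.860664·0.109)/6.699200 = 0.005863
w* = 0.087378·g + 0.005863·h:
  w_0 = 0.087378·1.7618 + 0.005863·13.6697 = 0.2341  (Disney)
  w_1 = 0.087378·0.1744 + 0.005863·10.7991 = 0.0786  (Starbucks)
  w_2 = 0.087378·2.4033 + 0.005863·24.0025 = 0.3507  (Walmart)
  w_3 = 0.087378·2.5212 + 0.005863·19.8409 = 0.3366  (Exxon)
Σw_i=1.0000  μᵀw=0.1090
σ²=wᵀΣw=λ₁·μ_p+λ₂ = 0.087378·0.109 + 0.005863 = 0.015387 ≈ 0.0154


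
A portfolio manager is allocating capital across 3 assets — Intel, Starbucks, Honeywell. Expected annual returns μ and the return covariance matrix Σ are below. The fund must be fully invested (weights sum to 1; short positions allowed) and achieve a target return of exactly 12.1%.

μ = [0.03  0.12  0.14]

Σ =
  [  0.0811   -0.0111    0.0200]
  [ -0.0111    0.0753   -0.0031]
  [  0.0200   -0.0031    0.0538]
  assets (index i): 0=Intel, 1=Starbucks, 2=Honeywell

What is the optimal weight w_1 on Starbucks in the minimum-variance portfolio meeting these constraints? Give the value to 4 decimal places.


0.3818

u=Σ⁻¹μ = [-0.0703  1.6955  2.7261]
v=Σ⁻¹𝟙 = [10.6196  15.4851  15.5318]
a=μᵀu=0.582998  b=𝟙ᵀu=4.351252  c=𝟙ᵀv=41.636476  D=ac−b²=5.340604
λ₁=(c·0.121−b)/D = (41.636476·0.121−4.351252)/5.340604 = 0.128593
λ₂=(a−b·0.121)/D = (0.582998−4.351252·0.121)/5.340604 = 0.010579
w* = 0.128593·u + 0.010579·v:
  w_0 = 0.128593·-0.0703 + 0.010579·10.6196 = 0.1033  (Intel)
  w_1 = 0.128593·1.6955 + 0.010579·15.4851 = 0.3818  (Starbucks)
  w_2 = 0.128593·2.7261 + 0.010579·15.5318 = 0.5149  (Honeywell)
Σw_i=1.0000  μᵀw=0.1210
σ²=wᵀΣw=λ₁·μ_p+λ₂ = 0.128593·0.121 + 0.010579 = 0.026138 ≈ 0.0261


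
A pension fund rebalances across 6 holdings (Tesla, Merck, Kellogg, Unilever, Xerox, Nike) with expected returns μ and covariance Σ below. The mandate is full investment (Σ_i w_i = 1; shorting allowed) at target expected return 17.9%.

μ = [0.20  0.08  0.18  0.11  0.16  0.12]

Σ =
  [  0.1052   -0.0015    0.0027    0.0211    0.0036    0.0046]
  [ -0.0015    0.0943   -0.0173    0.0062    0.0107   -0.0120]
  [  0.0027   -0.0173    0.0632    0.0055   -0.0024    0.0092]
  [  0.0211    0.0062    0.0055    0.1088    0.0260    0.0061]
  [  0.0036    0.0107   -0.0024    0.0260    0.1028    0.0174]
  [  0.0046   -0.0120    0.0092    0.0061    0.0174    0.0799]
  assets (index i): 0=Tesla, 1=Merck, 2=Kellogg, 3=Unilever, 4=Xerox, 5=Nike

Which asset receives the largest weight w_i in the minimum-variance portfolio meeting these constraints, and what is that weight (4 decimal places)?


Kellogg (0.4506)

x=Σ⁻¹μ = [1.7397  1.4172  3.0568  0.0891  1.2296  0.9880]
y=Σ⁻¹𝟙 = [7.7899  14.4500  17.7496  4.0380  5.5362  10.6797]
a=μᵀx=1.336647  b=𝟙ᵀx=8.520449  c=𝟙ᵀy=60.243441  D=ac−b²=7.926167
λ₁=(c·0.179−b)/D = (60.243441·0.179−8.520449)/7.926167 = 0.285526
λ₂=(a−b·0.179)/D = (1.336647−8.520449·0.179)/7.926167 = -0.023784
w* = 0.285526·x + -0.023784·y:
  w_0 = 0.285526·1.7397 + -0.023784·7.7899 = 0.3115  (Tesla)
  w_1 = 0.285526·1.4172 + -0.023784·14.4500 = 0.0610  (Merck)
  w_2 = 0.285526·3.0568 + -0.023784·17.7496 = 0.4506  (Kellogg)
  w_3 = 0.285526·0.0891 + -0.023784·4.0380 = -0.0706  (Unilever)
  w_4 = 0.285526·1.2296 + -0.023784·5.5362 = 0.2194  (Xerox)
  w_5 = 0.285526·0.9880 + -0.023784·10.6797 = 0.0281  (Nike)
Σw_i=1.0000  μᵀw=0.1790
σ²=wᵀΣw=λ₁·μ_p+λ₂ = 0.285526·0.179 + -0.023784 = 0.027325 ≈ 0.0273


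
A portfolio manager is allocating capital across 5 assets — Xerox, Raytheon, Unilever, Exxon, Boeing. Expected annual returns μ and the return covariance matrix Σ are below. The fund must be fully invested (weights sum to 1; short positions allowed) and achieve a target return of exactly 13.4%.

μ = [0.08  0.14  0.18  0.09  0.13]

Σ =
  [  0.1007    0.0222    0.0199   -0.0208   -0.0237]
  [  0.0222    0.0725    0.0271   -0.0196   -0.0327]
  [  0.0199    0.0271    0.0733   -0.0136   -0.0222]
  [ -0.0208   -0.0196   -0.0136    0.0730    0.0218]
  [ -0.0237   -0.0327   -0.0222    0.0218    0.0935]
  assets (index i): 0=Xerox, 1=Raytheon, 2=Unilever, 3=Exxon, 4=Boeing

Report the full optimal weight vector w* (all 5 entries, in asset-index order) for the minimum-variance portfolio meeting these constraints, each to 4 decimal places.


u=Σ⁻¹μ = [0.7505  2.4334  2.4714  1.7833  2.6027]
v=Σ⁻¹𝟙 = [11.5540  19.1593  12.6526  18.8370  18.9367]
a=μᵀu=1.344404  b=𝟙ᵀu=10.041192  c=𝟙ᵀv=81.139594  D=ac−b²=8.258832
λ₁=(c·0.134−b)/D = (81.139594·0.134−10.041192)/8.258832 = 0.100682
λ₂=(a−b·0.134)/D = (1.344404−10.041192·0.134)/8.258832 = -0.000135
w* = 0.100682·u + -0.000135·v:
  w_0 = 0.100682·0.7505 + -0.000135·11.5540 = 0.0740  (Xerox)
  w_1 = 0.100682·2.4334 + -0.000135·19.1593 = 0.2424  (Raytheon)
  w_2 = 0.100682·2.4714 + -0.000135·12.6526 = 0.2471  (Unilever)
  w_3 = 0.100682·1.7833 + -0.000135·18.8370 = 0.1770  (Exxon)
  w_4 = 0.100682·2.6027 + -0.000135·18.9367 = 0.2595  (Boeing)
Σw_i=1.0000  μᵀw=0.1340
σ²=wᵀΣw=λ₁·μ_p+λ₂ = 0.100682·0.134 + -0.000135 = 0.013356 ≈ 0.0134

0.0740  0.2424  0.2471  0.1770  0.2595


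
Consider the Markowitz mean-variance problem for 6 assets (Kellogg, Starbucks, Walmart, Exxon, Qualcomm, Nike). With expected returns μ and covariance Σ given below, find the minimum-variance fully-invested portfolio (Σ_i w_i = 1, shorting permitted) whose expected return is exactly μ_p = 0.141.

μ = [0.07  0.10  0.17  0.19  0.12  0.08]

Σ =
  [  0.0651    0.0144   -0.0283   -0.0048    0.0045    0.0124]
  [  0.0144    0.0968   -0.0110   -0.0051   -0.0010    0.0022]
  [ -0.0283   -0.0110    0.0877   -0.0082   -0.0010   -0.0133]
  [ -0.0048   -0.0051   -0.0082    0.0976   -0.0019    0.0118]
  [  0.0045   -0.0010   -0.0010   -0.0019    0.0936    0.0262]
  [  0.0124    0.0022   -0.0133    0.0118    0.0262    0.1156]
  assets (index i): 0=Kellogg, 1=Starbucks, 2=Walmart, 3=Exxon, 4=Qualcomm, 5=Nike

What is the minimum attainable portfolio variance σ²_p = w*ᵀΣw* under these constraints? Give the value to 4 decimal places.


g=Σ⁻¹μ = [2.1861  1.1872  3.0693  2.3640  1.1930  0.2764]
h=Σ⁻¹𝟙 = [21.9939  10.2174  21.9198  13.2350  8.7597  5.2825]
a=μᵀg=1.407967  b=𝟙ᵀg=10.276077  c=𝟙ᵀh=81.408210  D=ac−b²=9.022273
λ₁=(c·0.141−b)/D = (81.408210·0.141−10.276077)/9.022273 = 0.133279
λ₂=(a−b·0.141)/D = (1.407967−10.276077·0.141)/9.022273 = -0.004540
w* = 0.133279·g + -0.004540·h:
  w_0 = 0.133279·2.1861 + -0.004540·21.9939 = 0.1915  (Kellogg)
  w_1 = 0.133279·1.1872 + -0.004540·10.2174 = 0.1118  (Starbucks)
  w_2 = 0.133279·3.0693 + -0.004540·21.9198 = 0.3096  (Walmart)
  w_3 = 0.133279·2.3640 + -0.004540·13.2350 = 0.2550  (Exxon)
  w_4 = 0.133279·1.1930 + -0.004540·8.7597 = 0.1192  (Qualcomm)
  w_5 = 0.133279·0.2764 + -0.004540·5.2825 = 0.0129  (Nike)
Σw_i=1.0000  μᵀw=0.1410
σ²=wᵀΣw=λ₁·μ_p+λ₂ = 0.133279·0.141 + -0.004540 = 0.014252 ≈ 0.0143

0.0143


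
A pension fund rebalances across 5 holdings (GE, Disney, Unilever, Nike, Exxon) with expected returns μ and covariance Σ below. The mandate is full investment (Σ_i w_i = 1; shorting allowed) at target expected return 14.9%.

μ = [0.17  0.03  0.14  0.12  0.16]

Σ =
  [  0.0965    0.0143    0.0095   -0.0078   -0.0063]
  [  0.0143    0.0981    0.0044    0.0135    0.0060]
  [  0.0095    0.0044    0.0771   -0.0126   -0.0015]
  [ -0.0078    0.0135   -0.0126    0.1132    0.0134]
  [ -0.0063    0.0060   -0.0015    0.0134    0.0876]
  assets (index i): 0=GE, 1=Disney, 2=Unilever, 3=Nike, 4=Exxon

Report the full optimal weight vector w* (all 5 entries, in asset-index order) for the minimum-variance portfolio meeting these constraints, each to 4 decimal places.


0.2611  0.0034  0.2824  0.1882  0.2650

u=Σ⁻¹μ = [1.8460  -0.3248  1.8409  1.2146  1.8272]
v=Σ⁻¹𝟙 = [9.5439  6.3400  13.0994  8.9478  10.5232]
a=μᵀu=0.999920  b=𝟙ᵀu=6.404031  c=𝟙ᵀv=48.454303  D=ac−b²=7.438824
λ₁=(c·0.149−b)/D = (48.454303·0.149−6.404031)/7.438824 = 0.109649
λ₂=(a−b·0.149)/D = (0.999920−6.404031·0.149)/7.438824 = 0.006146
w* = 0.109649·u + 0.006146·v:
  w_0 = 0.109649·1.8460 + 0.006146·9.5439 = 0.2611  (GE)
  w_1 = 0.109649·-0.3248 + 0.006146·6.3400 = 0.0034  (Disney)
  w_2 = 0.109649·1.8409 + 0.006146·13.0994 = 0.2824  (Unilever)
  w_3 = 0.109649·1.2146 + 0.006146·8.9478 = 0.1882  (Nike)
  w_4 = 0.109649·1.8272 + 0.006146·10.5232 = 0.2650  (Exxon)
Σw_i=1.0000  μᵀw=0.1490
σ²=wᵀΣw=λ₁·μ_p+λ₂ = 0.109649·0.149 + 0.006146 = 0.022484 ≈ 0.0225


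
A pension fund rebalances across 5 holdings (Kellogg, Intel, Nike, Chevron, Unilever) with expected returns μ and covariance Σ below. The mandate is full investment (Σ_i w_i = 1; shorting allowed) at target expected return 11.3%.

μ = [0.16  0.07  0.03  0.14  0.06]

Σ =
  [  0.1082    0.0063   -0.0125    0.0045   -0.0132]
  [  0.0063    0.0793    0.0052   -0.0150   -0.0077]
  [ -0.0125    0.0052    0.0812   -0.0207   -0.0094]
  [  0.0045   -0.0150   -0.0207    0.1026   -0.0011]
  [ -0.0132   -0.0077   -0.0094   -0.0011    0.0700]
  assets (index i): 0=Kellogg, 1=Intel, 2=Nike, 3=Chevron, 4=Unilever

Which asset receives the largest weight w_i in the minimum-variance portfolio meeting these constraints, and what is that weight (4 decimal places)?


g=Σ⁻¹μ = [1.6552  1.1419  1.1576  1.7083  1.4772]
h=Σ⁻¹𝟙 = [12.5665  15.3403  19.7136  15.6431  21.2359]
a=μᵀg=0.707270  b=𝟙ᵀg=7.140060  c=𝟙ᵀh=84.499385  D=ac−b²=8.783442
λ₁=(c·0.113−b)/D = (84.499385·0.113−7.140060)/8.783442 = 0.274194
λ₂=(a−b·0.113)/D = (0.707270−7.140060·0.113)/8.783442 = -0.011335
w* = 0.274194·g + -0.011335·h:
  w_0 = 0.274194·1.6552 + -0.011335·12.5665 = 0.3114  (Kellogg)
  w_1 = 0.274194·1.1419 + -0.011335·15.3403 = 0.1392  (Intel)
  w_2 = 0.274194·1.1576 + -0.011335·19.7136 = 0.0940  (Nike)
  w_3 = 0.274194·1.7083 + -0.011335·15.6431 = 0.2911  (Chevron)
  w_4 = 0.274194·1.4772 + -0.011335·21.2359 = 0.1643  (Unilever)
Σw_i=1.0000  μᵀw=0.1130
σ²=wᵀΣw=λ₁·μ_p+λ₂ = 0.274194·0.113 + -0.011335 = 0.019649 ≈ 0.0196

Kellogg (0.3114)


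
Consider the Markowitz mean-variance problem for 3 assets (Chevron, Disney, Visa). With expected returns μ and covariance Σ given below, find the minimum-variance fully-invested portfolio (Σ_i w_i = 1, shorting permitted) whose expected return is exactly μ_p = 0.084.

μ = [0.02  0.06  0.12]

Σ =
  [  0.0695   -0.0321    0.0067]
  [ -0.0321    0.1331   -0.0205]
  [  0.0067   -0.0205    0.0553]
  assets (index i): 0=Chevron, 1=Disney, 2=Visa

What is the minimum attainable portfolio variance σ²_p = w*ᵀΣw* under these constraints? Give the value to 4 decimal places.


0.0201

p=Σ⁻¹μ = [0.4881  0.9477  2.4622]
q=Σ⁻¹𝟙 = [19.4866  15.5205  21.4758]
a=μᵀp=0.362088  b=𝟙ᵀp=3.898050  c=𝟙ᵀq=56.482818  D=ac−b²=5.256935
λ₁=(c·0.084−b)/D = (56.482818·0.084−3.898050)/5.256935 = 0.161027
λ₂=(a−b·0.084)/D = (0.362088−3.898050·0.084)/5.256935 = 0.006592
w* = 0.161027·p + 0.006592·q:
  w_0 = 0.161027·0.4881 + 0.006592·19.4866 = 0.2071  (Chevron)
  w_1 = 0.161027·0.9477 + 0.006592·15.5205 = 0.2549  (Disney)
  w_2 = 0.161027·2.4622 + 0.006592·21.4758 = 0.5380  (Visa)
Σw_i=1.0000  μᵀw=0.0840
σ²=wᵀΣw=λ₁·μ_p+λ₂ = 0.161027·0.084 + 0.006592 = 0.020118 ≈ 0.0201


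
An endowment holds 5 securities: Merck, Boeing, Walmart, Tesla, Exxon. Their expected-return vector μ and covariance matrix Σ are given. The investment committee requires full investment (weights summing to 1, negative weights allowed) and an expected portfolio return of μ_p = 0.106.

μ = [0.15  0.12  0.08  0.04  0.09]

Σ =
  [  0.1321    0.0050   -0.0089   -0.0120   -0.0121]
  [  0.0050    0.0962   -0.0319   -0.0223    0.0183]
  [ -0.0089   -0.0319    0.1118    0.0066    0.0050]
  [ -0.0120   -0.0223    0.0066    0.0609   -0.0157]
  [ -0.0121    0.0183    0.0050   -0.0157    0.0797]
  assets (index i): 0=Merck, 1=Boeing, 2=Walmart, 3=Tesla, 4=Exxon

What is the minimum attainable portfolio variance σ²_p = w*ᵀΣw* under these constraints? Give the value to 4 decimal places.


x=Σ⁻¹μ = [1.4200  1.7361  1.1655  1.7605  1.2199]
y=Σ⁻¹𝟙 = [11.6312  17.5182  12.5704  27.6167  14.9421]
a=μᵀx=0.694778  b=𝟙ᵀx=7.301955  c=𝟙ᵀy=84.278598  D=ac−b²=5.236361
λ₁=(c·0.106−b)/D = (84.278598·0.106−7.301955)/5.236361 = 0.311586
λ₂=(a−b·0.106)/D = (0.694778−7.301955·0.106)/5.236361 = -0.015131
w* = 0.311586·x + -0.015131·y:
  w_0 = 0.311586·1.4200 + -0.015131·11.6312 = 0.2665  (Merck)
  w_1 = 0.311586·1.7361 + -0.015131·17.5182 = 0.2759  (Boeing)
  w_2 = 0.311586·1.1655 + -0.015131·12.5704 = 0.1730  (Walmart)
  w_3 = 0.311586·1.7605 + -0.015131·27.6167 = 0.1307  (Tesla)
  w_4 = 0.311586·1.2199 + -0.015131·14.9421 = 0.1540  (Exxon)
Σw_i=1.0000  μᵀw=0.1060
σ²=wᵀΣw=λ₁·μ_p+λ₂ = 0.311586·0.106 + -0.015131 = 0.017898 ≈ 0.0179

0.0179


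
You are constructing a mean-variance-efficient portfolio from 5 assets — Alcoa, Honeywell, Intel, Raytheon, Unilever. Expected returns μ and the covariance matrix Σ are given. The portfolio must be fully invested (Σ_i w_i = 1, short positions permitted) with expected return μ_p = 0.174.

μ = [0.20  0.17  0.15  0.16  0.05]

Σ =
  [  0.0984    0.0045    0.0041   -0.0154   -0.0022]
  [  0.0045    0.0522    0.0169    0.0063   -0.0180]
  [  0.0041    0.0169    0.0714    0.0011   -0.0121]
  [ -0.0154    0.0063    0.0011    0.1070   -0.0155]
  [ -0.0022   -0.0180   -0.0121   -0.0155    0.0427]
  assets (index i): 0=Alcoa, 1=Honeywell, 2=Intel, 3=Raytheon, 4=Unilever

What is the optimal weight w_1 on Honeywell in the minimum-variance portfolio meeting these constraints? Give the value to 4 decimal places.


g=Σ⁻¹μ = [2.2249  3.6472  1.7739  2.1789  4.1166]
h=Σ⁻¹𝟙 = [11.8169  27.2137  14.3209  15.8614  45.3157]
a=μᵀg=1.885530  b=𝟙ᵀg=13.941458  c=𝟙ᵀh=114.528606  D=ac−b²=21.582854
λ₁=(c·0.174−b)/D = (114.528606·0.174−13.941458)/21.582854 = 0.277374
λ₂=(a−b·0.174)/D = (1.885530−13.941458·0.174)/21.582854 = -0.025033
w* = 0.277374·g + -0.025033·h:
  w_0 = 0.277374·2.2249 + -0.025033·11.8169 = 0.3213  (Alcoa)
  w_1 = 0.277374·3.6472 + -0.025033·27.2137 = 0.3304  (Honeywell)
  w_2 = 0.277374·1.7739 + -0.025033·14.3209 = 0.1335  (Intel)
  w_3 = 0.277374·2.1789 + -0.025033·15.8614 = 0.2073  (Raytheon)
  w_4 = 0.277374·4.1166 + -0.025033·45.3157 = 0.0075  (Unilever)
Σw_i=1.0000  μᵀw=0.1740
σ²=wᵀΣw=λ₁·μ_p+λ₂ = 0.277374·0.174 + -0.025033 = 0.023230 ≈ 0.0232

0.3304


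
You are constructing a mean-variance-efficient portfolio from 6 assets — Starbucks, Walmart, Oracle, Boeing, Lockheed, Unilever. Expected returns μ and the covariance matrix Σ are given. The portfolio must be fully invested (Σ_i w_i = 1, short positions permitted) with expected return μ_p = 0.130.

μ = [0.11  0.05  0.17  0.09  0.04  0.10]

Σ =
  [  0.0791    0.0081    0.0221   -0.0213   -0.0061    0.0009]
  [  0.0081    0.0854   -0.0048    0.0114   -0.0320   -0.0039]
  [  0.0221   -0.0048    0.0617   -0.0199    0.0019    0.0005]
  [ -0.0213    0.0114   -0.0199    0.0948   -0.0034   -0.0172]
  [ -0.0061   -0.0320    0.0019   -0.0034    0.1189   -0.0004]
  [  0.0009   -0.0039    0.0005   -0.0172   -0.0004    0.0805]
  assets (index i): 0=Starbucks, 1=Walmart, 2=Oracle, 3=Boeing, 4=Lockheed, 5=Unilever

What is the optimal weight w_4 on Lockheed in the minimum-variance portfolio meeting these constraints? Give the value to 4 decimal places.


u=Σ⁻¹μ = [1.0484  0.6795  3.0702  2.0756  0.5891  1.6908]
v=Σ⁻¹𝟙 = [11.8224  14.8835  18.6778  18.8978  13.3217  16.9992]
a=μᵀu=1.050672  b=𝟙ᵀu=9.153464  c=𝟙ᵀv=94.602471  D=ac−b²=15.610292
λ₁=(c·0.130−b)/D = (94.602471·0.130−9.153464)/15.610292 = 0.201461
λ₂=(a−b·0.130)/D = (1.050672−9.153464·0.130)/15.610292 = -0.008922
w* = 0.201461·u + -0.008922·v:
  w_0 = 0.201461·1.0484 + -0.008922·11.8224 = 0.1057  (Starbucks)
  w_1 = 0.201461·0.6795 + -0.008922·14.8835 = 0.0041  (Walmart)
  w_2 = 0.201461·3.0702 + -0.008922·18.6778 = 0.4519  (Oracle)
  w_3 = 0.201461·2.0756 + -0.008922·18.8978 = 0.2495  (Boeing)
  w_4 = 0.201461·0.5891 + -0.008922·13.3217 = -0.0002  (Lockheed)
  w_5 = 0.201461·1.6908 + -0.008922·16.9992 = 0.1890  (Unilever)
Σw_i=1.0000  μᵀw=0.1300
σ²=wᵀΣw=λ₁·μ_p+λ₂ = 0.201461·0.130 + -0.008922 = 0.017268 ≈ 0.0173

-0.0002


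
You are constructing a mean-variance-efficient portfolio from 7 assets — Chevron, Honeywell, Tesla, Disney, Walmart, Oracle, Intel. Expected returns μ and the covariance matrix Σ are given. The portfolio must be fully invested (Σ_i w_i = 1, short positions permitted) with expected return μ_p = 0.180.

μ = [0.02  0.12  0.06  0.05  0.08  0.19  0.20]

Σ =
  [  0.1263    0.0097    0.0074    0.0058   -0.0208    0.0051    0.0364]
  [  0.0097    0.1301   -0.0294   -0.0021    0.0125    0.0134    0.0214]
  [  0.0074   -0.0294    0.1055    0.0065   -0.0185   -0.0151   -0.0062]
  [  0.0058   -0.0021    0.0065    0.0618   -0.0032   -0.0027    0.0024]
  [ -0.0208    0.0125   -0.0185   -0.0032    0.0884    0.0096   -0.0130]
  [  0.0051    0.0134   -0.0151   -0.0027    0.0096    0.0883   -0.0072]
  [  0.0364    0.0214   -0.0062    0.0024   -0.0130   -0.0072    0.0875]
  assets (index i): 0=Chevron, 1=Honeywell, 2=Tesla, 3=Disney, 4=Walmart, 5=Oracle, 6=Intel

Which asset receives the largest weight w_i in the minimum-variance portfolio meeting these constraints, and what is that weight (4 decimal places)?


Intel (0.4431)

x=Σ⁻¹μ = [-0.7588  0.4626  1.4358  0.7999  1.1510  2.5104  2.9456]
y=Σ⁻¹𝟙 = [4.4397  6.2700  15.2069  15.2638  15.6238  12.4686  12.0543]
a=μᵀx=1.324665  b=𝟙ᵀx=8.546601  c=𝟙ᵀy=81.327120  D=ac−b²=34.686827
λ₁=(c·0.180−b)/D = (81.327120·0.180−8.546601)/34.686827 = 0.175637
λ₂=(a−b·0.180)/D = (1.324665−8.546601·0.180)/34.686827 = -0.006161
w* = 0.175637·x + -0.006161·y:
  w_0 = 0.175637·-0.7588 + -0.006161·4.4397 = -0.1606  (Chevron)
  w_1 = 0.175637·0.4626 + -0.006161·6.2700 = 0.0426  (Honeywell)
  w_2 = 0.175637·1.4358 + -0.006161·15.2069 = 0.1585  (Tesla)
  w_3 = 0.175637·0.7999 + -0.006161·15.2638 = 0.0464  (Disney)
  w_4 = 0.175637·1.1510 + -0.006161·15.6238 = 0.1059  (Walmart)
  w_5 = 0.175637·2.5104 + -0.006161·12.4686 = 0.3641  (Oracle)
  w_6 = 0.175637·2.9456 + -0.006161·12.0543 = 0.4431  (Intel)
Σw_i=1.0000  μᵀw=0.1800
σ²=wᵀΣw=λ₁·μ_p+λ₂ = 0.175637·0.180 + -0.006161 = 0.025453 ≈ 0.0255
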